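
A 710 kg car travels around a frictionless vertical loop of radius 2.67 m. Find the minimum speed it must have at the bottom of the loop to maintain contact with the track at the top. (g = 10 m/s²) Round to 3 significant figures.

At the top: mg = mv_top²/r ⇒ v_top² = gr = 26.70 m²/s²
Energy from bottom to top (height 2r): ½mv_bot² = ½mv_top² + mg(2r)
v_bot² = gr + 4gr = 5gr = 133.5
v_bot = √(5gr) = 11.55 m/s

v = 11.6 m/s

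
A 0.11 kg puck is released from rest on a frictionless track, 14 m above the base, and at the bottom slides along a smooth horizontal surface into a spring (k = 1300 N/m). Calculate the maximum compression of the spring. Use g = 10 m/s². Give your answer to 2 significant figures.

x = 0.15 m

Gravitational PE at the top equals spring PE at max compression: mgh = ½kx²
x = √(2mgh/k) = √(2 × 0.11 × 10 × 14 / 1300) = 0.1539 m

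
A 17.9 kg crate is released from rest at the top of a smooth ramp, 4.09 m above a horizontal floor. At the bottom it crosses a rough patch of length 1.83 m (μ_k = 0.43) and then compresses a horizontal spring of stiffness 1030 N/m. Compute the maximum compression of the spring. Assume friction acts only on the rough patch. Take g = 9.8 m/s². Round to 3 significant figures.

Initial energy: E₁ = mgh = (17.9)(9.8)(4.09) = 717.47 J
Friction removes W_f = μ_k mg d = (0.43)(17.9)(9.8)(1.83) = 138.0 J
Energy reaching the spring: E = 717.47 − 138.0 = 579.43 J
At max compression ½kx² = E ⇒ x = √(2E/k) = √(2 × 579.43/1030) = 1.061 m

x = 1.06 m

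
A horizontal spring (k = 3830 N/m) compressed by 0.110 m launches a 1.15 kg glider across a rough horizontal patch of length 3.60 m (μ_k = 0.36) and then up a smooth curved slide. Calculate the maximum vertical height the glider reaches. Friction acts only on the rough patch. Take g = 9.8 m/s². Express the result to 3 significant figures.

Spring energy: E₀ = ½kx² = ½(3830)(0.110)² = 23.172 J
Friction: W_f = μ_k mg d = (0.36)(1.15)(9.8)(3.60) = 14.61 J
Energy at base of ramp: E = 23.172 − 14.61 = 8.5656 J
At max height all remaining energy is PE: mgh = E ⇒ h = E/(mg) = 8.5656/(1.15 × 9.8) = 0.7600 m

h = 0.760 m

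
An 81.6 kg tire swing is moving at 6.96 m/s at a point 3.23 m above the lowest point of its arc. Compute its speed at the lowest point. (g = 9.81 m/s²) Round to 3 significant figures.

Energy conservation between the two points: ½mv₀² + mgh = ½mv²
v² = v₀² + 2gh = (6.96)² + 2(9.81)(3.23) = 111.81
v = √111.81 = 10.57 m/s

v = 10.6 m/s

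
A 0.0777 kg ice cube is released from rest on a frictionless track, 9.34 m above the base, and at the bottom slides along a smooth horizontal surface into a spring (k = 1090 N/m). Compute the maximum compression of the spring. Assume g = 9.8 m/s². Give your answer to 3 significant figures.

x = 0.114 m

At max compression the cube is momentarily at rest: mgh = ½kx²
x = √(2mgh/k) = √(2 × 0.0777 × 9.8 × 9.34 / 1090) = 0.1142 m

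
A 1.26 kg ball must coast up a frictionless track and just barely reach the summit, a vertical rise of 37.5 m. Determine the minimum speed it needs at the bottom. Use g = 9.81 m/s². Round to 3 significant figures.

At the top it is momentarily at rest, so all KE converts to PE: ½mv² = mgh
v = √(2gh) = √(2 × 9.81 × 37.5) = 27.12 m/s

v = 27.1 m/s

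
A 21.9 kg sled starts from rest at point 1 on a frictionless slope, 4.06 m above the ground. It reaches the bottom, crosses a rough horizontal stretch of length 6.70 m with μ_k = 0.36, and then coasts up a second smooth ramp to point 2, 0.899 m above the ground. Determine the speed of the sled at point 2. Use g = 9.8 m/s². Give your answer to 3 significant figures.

Energy at 1: mgh₁ = (21.9)(9.8)(4.06) = 871.36 J
Friction loss: W_f = μ_k mg d = 517.7 J
At 2: ½mv² + mgh₂ = mgh₁ − W_f
½mv² = 871.36 − 517.7 − 192.94 = 160.75 J
v = √(2 × 160.75/21.9) = 3.832 m/s

v = 3.83 m/s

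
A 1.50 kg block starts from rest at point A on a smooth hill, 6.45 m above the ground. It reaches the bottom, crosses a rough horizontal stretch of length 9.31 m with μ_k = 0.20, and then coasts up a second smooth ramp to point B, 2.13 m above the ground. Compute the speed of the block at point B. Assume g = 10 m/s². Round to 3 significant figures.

Energy at A: mgh₁ = (1.50)(10)(6.45) = 96.750 J
Friction loss: W_f = μ_k mg d = 27.93 J
At B: ½mv² + mgh₂ = mgh₁ − W_f
½mv² = 96.750 − 27.93 − 31.950 = 36.870 J
v = √(2 × 36.870/1.50) = 7.011 m/s

v = 7.01 m/s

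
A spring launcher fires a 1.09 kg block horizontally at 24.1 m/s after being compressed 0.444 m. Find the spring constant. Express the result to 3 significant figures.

k = 3210 N/m

Spring PE at full compression equals KE at release: ½kx² = ½mv²
k = mv²/x² = (1.09)(24.1)²/(0.444)² = 3211 N/m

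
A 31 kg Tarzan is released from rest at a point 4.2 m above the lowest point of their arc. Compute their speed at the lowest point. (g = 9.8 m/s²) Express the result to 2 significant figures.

v = 9.1 m/s

By conservation of mechanical energy, mgh = ½mv²
The mass cancels from both sides.
v = √(2gh) = √(2 × 9.8 × 4.2) = √82.320 = 9.073 m/s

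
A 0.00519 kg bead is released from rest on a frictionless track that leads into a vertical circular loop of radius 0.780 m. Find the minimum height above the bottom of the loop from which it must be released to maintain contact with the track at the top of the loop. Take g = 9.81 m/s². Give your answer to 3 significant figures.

h = 1.95 m

At the top, for minimum speed gravity alone supplies the centripetal force: mg = mv_top²/r ⇒ v_top² = gr = 7.652 m²/s²
Energy conservation from release height h to the top (height 2r): mgh = ½mv_top² + mg(2r)
h = v_top²/(2g) + 2r = r/2 + 2r = 5r/2 = 1.950 m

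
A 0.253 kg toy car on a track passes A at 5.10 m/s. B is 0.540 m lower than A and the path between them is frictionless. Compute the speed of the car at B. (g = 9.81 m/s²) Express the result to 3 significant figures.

Energy conservation between the two points: ½mv₀² + mgh = ½mv²
v² = v₀² + 2gh = (5.10)² + 2(9.81)(0.540) = 36.605
v = √36.605 = 6.050 m/s

v = 6.05 m/s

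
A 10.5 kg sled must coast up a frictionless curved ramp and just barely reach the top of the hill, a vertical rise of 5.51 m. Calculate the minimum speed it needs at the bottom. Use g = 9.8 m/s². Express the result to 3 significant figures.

v = 10.4 m/s

At the top it is momentarily at rest, so all KE converts to PE: ½mv² = mgh
v = √(2gh) = √(2 × 9.8 × 5.51) = 10.39 m/s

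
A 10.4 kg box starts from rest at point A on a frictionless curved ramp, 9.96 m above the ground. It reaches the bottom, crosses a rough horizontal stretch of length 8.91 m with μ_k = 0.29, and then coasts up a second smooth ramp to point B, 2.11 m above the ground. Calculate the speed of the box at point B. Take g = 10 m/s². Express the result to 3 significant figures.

Energy at A: mgh₁ = (10.4)(10)(9.96) = 1035.8 J
Friction loss: W_f = μ_k mg d = 268.7 J
At B: ½mv² + mgh₂ = mgh₁ − W_f
½mv² = 1035.8 − 268.7 − 219.44 = 547.67 J
v = √(2 × 547.67/10.4) = 10.26 m/s

v = 10.3 m/s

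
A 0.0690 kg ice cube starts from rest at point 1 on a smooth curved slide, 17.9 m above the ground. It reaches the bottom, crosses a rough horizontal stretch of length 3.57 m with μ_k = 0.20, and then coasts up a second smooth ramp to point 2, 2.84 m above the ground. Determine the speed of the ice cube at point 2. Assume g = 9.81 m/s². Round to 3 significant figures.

Energy at 1: mgh₁ = (0.0690)(9.81)(17.9) = 12.116 J
Friction loss: W_f = μ_k mg d = 0.4833 J
At 2: ½mv² + mgh₂ = mgh₁ − W_f
½mv² = 12.116 − 0.4833 − 1.9224 = 9.7107 J
v = √(2 × 9.7107/0.0690) = 16.78 m/s

v = 16.8 m/s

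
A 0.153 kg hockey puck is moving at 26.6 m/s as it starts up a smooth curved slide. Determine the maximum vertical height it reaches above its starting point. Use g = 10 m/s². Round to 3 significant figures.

Setting KE at the bottom equal to PE gained: ½mv² = mgh
h = v²/(2g) = 26.6²/(2 × 10) = 35.38 m

h = 35.4 m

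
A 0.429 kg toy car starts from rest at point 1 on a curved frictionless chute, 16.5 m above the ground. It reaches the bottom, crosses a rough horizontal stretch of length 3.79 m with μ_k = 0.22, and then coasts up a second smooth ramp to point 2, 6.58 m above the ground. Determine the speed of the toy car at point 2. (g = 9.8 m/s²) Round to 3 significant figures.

Energy at 1: mgh₁ = (0.429)(9.8)(16.5) = 69.369 J
Friction loss: W_f = μ_k mg d = 3.505 J
At 2: ½mv² + mgh₂ = mgh₁ − W_f
½mv² = 69.369 − 3.505 − 27.664 = 38.200 J
v = √(2 × 38.200/0.429) = 13.35 m/s

v = 13.3 m/s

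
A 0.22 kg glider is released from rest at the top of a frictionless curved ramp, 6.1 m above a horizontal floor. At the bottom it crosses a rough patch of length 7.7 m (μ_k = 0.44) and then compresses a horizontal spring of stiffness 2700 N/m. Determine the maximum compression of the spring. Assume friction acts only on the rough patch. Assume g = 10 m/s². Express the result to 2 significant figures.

x = 0.066 m

Initial energy: E₁ = mgh = (0.22)(10)(6.1) = 13.420 J
Friction removes W_f = μ_k mg d = (0.44)(0.22)(10)(7.7) = 7.454 J
Energy reaching the spring: E = 13.420 − 7.454 = 5.9664 J
At max compression ½kx² = E ⇒ x = √(2E/k) = √(2 × 5.9664/2700) = 0.06648 m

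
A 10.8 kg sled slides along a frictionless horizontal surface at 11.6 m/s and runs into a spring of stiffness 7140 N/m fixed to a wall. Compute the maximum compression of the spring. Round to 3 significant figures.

All KE is stored as spring PE at maximum compression: ½mv² = ½kx²
x = v√(m/k) = 11.6 × √(10.8/7140) = 0.4511 m

x = 0.451 m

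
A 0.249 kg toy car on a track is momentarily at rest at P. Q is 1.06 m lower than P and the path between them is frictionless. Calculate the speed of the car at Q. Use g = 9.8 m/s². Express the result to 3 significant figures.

Mechanical energy is conserved (no friction): mgh = ½mv²
v = √(2gh) = √(2 × 9.8 × 1.06) = √20.776 = 4.558 m/s

v = 4.56 m/s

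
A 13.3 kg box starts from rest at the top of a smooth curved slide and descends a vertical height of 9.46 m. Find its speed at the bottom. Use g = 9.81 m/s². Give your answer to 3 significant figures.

By conservation of mechanical energy, mgh = ½mv²
v = √(2gh) = √(2 × 9.81 × 9.46) = √185.61 = 13.62 m/s

v = 13.6 m/s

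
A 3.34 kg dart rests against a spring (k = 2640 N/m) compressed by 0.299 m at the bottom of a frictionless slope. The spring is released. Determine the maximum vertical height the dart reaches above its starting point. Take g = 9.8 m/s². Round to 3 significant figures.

h = 3.61 m

Energy conservation from release to the highest point: ½kx² = mgh
h = kx²/(2mg) = (2640)(0.299)²/(2 × 3.34 × 9.8) = 3.605 m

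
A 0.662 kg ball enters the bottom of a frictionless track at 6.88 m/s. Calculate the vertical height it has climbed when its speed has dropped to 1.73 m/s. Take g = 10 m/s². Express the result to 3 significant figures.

h = 2.22 m

Conservation of energy: ½mv₁² = ½mv₂² + mgh
h = (v₁² − v₂²)/(2g) = (6.88² − 1.73²)/(2 × 10) = 2.217 m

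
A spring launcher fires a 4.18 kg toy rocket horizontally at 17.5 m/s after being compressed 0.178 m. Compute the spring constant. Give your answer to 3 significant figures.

½kx² = ½mv²
k = mv²/x² = (4.18)(17.5)²/(0.178)² = 40403 N/m

k = 40400 N/m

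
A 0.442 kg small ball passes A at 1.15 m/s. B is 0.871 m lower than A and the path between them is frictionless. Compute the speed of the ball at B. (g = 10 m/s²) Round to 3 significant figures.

Energy conservation between the two points: ½mv₀² + mgh = ½mv²
v² = v₀² + 2gh = (1.15)² + 2(10)(0.871) = 18.742
v = √18.742 = 4.329 m/s

v = 4.33 m/s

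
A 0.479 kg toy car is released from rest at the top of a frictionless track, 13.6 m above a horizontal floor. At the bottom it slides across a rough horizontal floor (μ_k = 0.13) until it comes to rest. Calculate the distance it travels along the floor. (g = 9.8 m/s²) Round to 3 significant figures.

d = 105 m

Energy bookkeeping (friction removes W_f = μ_k N d):
At rest all PE has been dissipated by friction: mgh = μ_k m g d
d = h/μ_k = 13.6/0.13 = 104.6 m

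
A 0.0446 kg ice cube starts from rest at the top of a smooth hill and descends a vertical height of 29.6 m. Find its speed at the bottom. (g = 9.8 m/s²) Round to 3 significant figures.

v = 24.1 m/s

By conservation of mechanical energy, mgh = ½mv²
The mass cancels from both sides.
v = √(2gh) = √(2 × 9.8 × 29.6) = √580.16 = 24.09 m/s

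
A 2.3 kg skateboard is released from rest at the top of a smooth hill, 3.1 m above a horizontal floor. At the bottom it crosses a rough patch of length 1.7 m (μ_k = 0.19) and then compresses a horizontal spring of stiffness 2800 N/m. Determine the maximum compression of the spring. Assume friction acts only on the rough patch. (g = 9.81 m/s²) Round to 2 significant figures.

x = 0.21 m

Initial energy: E₁ = mgh = (2.3)(9.81)(3.1) = 69.945 J
Friction removes W_f = μ_k mg d = (0.19)(2.3)(9.81)(1.7) = 7.288 J
Energy reaching the spring: E = 69.945 − 7.288 = 62.657 J
At max compression ½kx² = E ⇒ x = √(2E/k) = √(2 × 62.657/2800) = 0.2116 m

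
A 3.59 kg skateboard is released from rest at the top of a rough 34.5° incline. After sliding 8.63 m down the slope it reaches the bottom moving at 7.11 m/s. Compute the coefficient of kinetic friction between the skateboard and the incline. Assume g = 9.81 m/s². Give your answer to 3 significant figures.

μ_k = 0.325

mgh = ½mv² + μ_k (mg cosθ) L, with h = L sinθ
mgL sinθ = 172.15 J; ½mv² = 90.741 J
W_f = 172.15 − 90.741 = 81.41 J
μ_k = W_f/(mg cosθ · L) = 81.41/(29.02 × 8.63) = 0.3250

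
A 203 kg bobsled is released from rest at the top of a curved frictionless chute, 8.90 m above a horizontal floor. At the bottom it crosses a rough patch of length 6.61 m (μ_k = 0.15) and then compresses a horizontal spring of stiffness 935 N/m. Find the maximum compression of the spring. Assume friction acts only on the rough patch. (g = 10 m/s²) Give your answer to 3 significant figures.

x = 5.86 m

Initial energy: E₁ = mgh = (203)(10)(8.90) = 18067 J
Friction removes W_f = μ_k mg d = (0.15)(203)(10)(6.61) = 2013 J
Energy reaching the spring: E = 18067 − 2013 = 16054 J
At max compression ½kx² = E ⇒ x = √(2E/k) = √(2 × 16054/935) = 5.860 m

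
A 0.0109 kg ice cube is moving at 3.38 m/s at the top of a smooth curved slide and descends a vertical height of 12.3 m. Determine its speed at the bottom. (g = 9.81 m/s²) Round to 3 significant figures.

Equating total energy at the two states: ½mv₀² + mgh = ½mv²
v² = v₀² + 2gh = (3.38)² + 2(9.81)(12.3) = 252.75
v = √252.75 = 15.90 m/s

v = 15.9 m/s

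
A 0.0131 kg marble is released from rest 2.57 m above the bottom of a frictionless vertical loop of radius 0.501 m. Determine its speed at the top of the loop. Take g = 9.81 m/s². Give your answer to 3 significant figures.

v = 5.55 m/s

Energy conservation: mgh = ½mv_top² + mg(2r)
v_top² = 2g(h − 2r) = 2(9.81)(2.57 − 1.002) = 30.76
v_top = 5.547 m/s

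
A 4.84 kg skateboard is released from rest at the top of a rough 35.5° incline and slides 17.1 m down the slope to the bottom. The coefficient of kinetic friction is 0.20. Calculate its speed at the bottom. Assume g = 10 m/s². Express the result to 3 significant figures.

v = 12.0 m/s

Taking the bottom as reference, mgh = ½mv² + μ_k N L with h = L sinθ, N = mg cosθ:
mgh = mgL sinθ = (4.84)(10)(17.1)sin35.5° = 480.61 J
W_f = μ_k mg cosθ · L = (0.20)(4.84)(10)cos35.5°·17.1 = 134.8 J
½mv² = 480.61 − 134.8 = 345.85 J
v = √(2 × 345.85/4.84) = 11.95 m/s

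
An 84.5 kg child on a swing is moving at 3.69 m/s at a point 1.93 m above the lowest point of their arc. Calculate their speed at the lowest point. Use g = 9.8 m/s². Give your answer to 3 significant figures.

v = 7.17 m/s

By conservation of mechanical energy, ½mv₀² + mgh = ½mv²
v² = v₀² + 2gh = (3.69)² + 2(9.8)(1.93) = 51.444
v = √51.444 = 7.172 m/s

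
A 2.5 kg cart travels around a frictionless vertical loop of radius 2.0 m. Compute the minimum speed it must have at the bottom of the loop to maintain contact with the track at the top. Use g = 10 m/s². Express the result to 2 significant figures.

At the top: mg = mv_top²/r ⇒ v_top² = gr = 20.00 m²/s²
Energy from bottom to top (height 2r): ½mv_bot² = ½mv_top² + mg(2r)
v_bot² = gr + 4gr = 5gr = 100.0
v_bot = √(5gr) = 10.00 m/s

v = 10 m/s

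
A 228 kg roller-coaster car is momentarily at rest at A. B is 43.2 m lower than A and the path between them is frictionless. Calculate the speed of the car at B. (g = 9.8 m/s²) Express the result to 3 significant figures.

v = 29.1 m/s

Equating total energy at the two states: mgh = ½mv²
v = √(2gh) = √(2 × 9.8 × 43.2) = √846.72 = 29.10 m/s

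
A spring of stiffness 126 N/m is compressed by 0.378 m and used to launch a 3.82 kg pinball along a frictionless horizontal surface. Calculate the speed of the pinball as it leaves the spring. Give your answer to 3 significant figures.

The pinball leaves the spring when the spring is at natural length, so ½kx² = ½mv²
v = x√(k/m) = 0.378 × √(126/3.82) = 2.171 m/s

v = 2.17 m/s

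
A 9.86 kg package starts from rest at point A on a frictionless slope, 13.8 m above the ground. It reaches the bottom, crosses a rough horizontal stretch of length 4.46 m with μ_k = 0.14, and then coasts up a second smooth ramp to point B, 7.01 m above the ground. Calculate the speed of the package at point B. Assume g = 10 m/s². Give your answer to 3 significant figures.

Energy at A: mgh₁ = (9.86)(10)(13.8) = 1360.7 J
Friction loss: W_f = μ_k mg d = 61.57 J
At B: ½mv² + mgh₂ = mgh₁ − W_f
½mv² = 1360.7 − 61.57 − 691.19 = 607.93 J
v = √(2 × 607.93/9.86) = 11.10 m/s

v = 11.1 m/s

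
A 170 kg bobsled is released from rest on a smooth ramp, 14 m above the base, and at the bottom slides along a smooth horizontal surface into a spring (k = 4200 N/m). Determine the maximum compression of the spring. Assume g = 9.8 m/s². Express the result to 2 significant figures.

x = 3.3 m

Gravitational PE at the top equals spring PE at max compression: mgh = ½kx²
x = √(2mgh/k) = √(2 × 170 × 9.8 × 14 / 4200) = 3.333 m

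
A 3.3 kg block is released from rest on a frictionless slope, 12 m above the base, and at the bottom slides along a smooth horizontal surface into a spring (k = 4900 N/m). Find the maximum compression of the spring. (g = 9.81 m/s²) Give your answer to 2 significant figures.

x = 0.40 m

At max compression the block is momentarily at rest: mgh = ½kx²
x = √(2mgh/k) = √(2 × 3.3 × 9.81 × 12 / 4900) = 0.3982 m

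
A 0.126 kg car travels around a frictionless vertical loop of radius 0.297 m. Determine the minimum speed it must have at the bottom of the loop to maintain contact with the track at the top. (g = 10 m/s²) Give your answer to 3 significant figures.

At the top: mg = mv_top²/r ⇒ v_top² = gr = 2.970 m²/s²
Energy from bottom to top (height 2r): ½mv_bot² = ½mv_top² + mg(2r)
v_bot² = gr + 4gr = 5gr = 14.85
v_bot = √(5gr) = 3.854 m/s

v = 3.85 m/s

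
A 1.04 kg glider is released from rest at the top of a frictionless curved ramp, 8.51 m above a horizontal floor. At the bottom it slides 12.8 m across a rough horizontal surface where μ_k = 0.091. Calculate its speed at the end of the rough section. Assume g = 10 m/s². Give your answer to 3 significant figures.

Energy at the top = energy at the end + work done against friction:
mgh = ½mv² + μ_k m g d
W_f = μ_k mg d = (0.091)(1.04)(10)(12.8) = 12.11 J
½mv² = mgh − W_f = 88.504 − 12.11 = 76.390 J
v = √(2 × 76.390/1.04) = 12.12 m/s

v = 12.1 m/s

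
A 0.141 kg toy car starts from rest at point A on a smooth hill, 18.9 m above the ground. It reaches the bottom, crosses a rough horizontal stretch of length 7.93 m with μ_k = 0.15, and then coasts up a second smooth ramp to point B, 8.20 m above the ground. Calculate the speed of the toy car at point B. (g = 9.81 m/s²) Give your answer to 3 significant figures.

Energy at A: mgh₁ = (0.141)(9.81)(18.9) = 26.143 J
Friction loss: W_f = μ_k mg d = 1.645 J
At B: ½mv² + mgh₂ = mgh₁ − W_f
½mv² = 26.143 − 1.645 − 11.342 = 13.155 J
v = √(2 × 13.155/0.141) = 13.66 m/s

v = 13.7 m/s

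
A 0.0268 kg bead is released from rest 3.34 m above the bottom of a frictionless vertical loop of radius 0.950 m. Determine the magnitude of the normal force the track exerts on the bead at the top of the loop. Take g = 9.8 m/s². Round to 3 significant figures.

Energy from release to top (height 2r): mgh = ½mv_top² + mg(2r)
v_top² = 2g(h − 2r) = 2(9.8)(3.34 − 1.900) = 28.224 m²/s²
At the top, both N and weight point toward the centre: N + mg = mv_top²/r
N = m(v_top²/r − g) = 0.0268(28.224/0.950 − 9.8) = 0.5336 N

N = 0.534 N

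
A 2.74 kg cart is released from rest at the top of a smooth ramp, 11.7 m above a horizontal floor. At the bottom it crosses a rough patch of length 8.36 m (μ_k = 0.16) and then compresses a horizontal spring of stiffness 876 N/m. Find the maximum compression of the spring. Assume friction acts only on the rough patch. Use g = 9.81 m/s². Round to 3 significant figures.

x = 0.797 m

Initial energy: E₁ = mgh = (2.74)(9.81)(11.7) = 314.49 J
Friction removes W_f = μ_k mg d = (0.16)(2.74)(9.81)(8.36) = 35.95 J
Energy reaching the spring: E = 314.49 − 35.95 = 278.54 J
At max compression ½kx² = E ⇒ x = √(2E/k) = √(2 × 278.54/876) = 0.7974 m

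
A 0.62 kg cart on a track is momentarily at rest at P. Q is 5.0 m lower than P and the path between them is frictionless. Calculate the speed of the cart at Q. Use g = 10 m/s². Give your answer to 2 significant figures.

Equating total energy at the two states: mgh = ½mv²
v = √(2gh) = √(2 × 10 × 5.0) = √100.00 = 10.00 m/s

v = 10 m/s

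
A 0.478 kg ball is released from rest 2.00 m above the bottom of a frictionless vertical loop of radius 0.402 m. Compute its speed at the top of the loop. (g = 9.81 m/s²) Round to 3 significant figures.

Energy conservation: mgh = ½mv_top² + mg(2r)
v_top² = 2g(h − 2r) = 2(9.81)(2.00 − 0.8040) = 23.47
v_top = 4.844 m/s

v = 4.84 m/s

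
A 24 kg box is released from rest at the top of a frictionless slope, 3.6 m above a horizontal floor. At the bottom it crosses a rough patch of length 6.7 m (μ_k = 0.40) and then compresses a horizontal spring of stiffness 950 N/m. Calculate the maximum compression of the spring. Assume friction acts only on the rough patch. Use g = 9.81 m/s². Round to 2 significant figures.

Initial energy: E₁ = mgh = (24)(9.81)(3.6) = 847.58 J
Friction removes W_f = μ_k mg d = (0.40)(24)(9.81)(6.7) = 631.0 J
Energy reaching the spring: E = 847.58 − 631.0 = 216.60 J
At max compression ½kx² = E ⇒ x = √(2E/k) = √(2 × 216.60/950) = 0.6753 m

x = 0.68 m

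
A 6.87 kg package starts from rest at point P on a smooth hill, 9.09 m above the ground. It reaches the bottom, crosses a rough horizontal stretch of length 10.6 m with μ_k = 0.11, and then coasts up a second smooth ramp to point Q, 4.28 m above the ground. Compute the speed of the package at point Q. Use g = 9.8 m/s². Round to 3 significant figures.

v = 8.45 m/s

Energy at P: mgh₁ = (6.87)(9.8)(9.09) = 611.99 J
Friction loss: W_f = μ_k mg d = 78.50 J
At Q: ½mv² + mgh₂ = mgh₁ − W_f
½mv² = 611.99 − 78.50 − 288.16 = 245.34 J
v = √(2 × 245.34/6.87) = 8.451 m/s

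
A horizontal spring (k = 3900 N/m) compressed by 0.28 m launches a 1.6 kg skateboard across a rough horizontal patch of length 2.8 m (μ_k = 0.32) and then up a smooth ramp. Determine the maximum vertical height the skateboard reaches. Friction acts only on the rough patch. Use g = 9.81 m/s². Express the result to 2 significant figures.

Spring energy: E₀ = ½kx² = ½(3900)(0.28)² = 152.88 J
Friction: W_f = μ_k mg d = (0.32)(1.6)(9.81)(2.8) = 14.06 J
Energy at base of ramp: E = 152.88 − 14.06 = 138.82 J
At max height all remaining energy is PE: mgh = E ⇒ h = E/(mg) = 138.82/(1.6 × 9.81) = 8.844 m

h = 8.8 m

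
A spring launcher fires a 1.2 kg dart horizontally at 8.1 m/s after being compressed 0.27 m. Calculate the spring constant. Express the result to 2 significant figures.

Spring PE at full compression equals KE at release: ½kx² = ½mv²
k = mv²/x² = (1.2)(8.1)²/(0.27)² = 1080 N/m

k = 1100 N/m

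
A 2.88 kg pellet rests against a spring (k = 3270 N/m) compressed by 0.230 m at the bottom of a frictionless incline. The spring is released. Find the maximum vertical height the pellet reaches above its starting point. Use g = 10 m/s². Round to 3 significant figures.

At maximum height the pellet is at rest, so ½kx² = mgh
h = kx²/(2mg) = (3270)(0.230)²/(2 × 2.88 × 10) = 3.003 m

h = 3.00 m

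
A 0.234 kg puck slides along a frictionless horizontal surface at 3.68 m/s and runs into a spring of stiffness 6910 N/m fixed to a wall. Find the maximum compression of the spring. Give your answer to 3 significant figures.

At max compression the puck is momentarily at rest: ½mv² = ½kx²
x = v√(m/k) = 3.68 × √(0.234/6910) = 0.02141 m

x = 0.0214 m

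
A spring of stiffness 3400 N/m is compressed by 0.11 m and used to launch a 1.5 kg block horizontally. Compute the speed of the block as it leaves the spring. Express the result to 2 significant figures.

v = 5.2 m/s

The block leaves the spring when the spring is at natural length, so ½kx² = ½mv²
v = x√(k/m) = 0.11 × √(3400/1.5) = 5.237 m/s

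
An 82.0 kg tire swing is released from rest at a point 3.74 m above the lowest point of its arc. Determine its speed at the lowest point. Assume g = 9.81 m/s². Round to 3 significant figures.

v = 8.57 m/s

Energy conservation between the two points: mgh = ½mv²
v = √(2gh) = √(2 × 9.81 × 3.74) = √73.379 = 8.566 m/s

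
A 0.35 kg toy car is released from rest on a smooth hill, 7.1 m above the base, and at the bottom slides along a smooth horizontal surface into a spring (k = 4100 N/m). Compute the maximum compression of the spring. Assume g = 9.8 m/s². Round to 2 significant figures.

x = 0.11 m

At max compression the car is momentarily at rest: mgh = ½kx²
x = √(2mgh/k) = √(2 × 0.35 × 9.8 × 7.1 / 4100) = 0.1090 m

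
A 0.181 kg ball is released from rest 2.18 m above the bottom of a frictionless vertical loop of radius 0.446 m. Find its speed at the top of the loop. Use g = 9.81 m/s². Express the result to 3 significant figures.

v = 5.03 m/s

Energy conservation: mgh = ½mv_top² + mg(2r)
v_top² = 2g(h − 2r) = 2(9.81)(2.18 − 0.8920) = 25.27
v_top = 5.027 m/s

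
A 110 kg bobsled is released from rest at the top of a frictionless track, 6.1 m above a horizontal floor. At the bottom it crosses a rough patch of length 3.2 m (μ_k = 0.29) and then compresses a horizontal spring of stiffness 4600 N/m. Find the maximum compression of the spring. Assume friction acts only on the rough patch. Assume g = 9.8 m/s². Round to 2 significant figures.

Initial energy: E₁ = mgh = (110)(9.8)(6.1) = 6575.8 J
Friction removes W_f = μ_k mg d = (0.29)(110)(9.8)(3.2) = 1000 J
Energy reaching the spring: E = 6575.8 − 1000 = 5575.4 J
At max compression ½kx² = E ⇒ x = √(2E/k) = √(2 × 5575.4/4600) = 1.557 m

x = 1.6 m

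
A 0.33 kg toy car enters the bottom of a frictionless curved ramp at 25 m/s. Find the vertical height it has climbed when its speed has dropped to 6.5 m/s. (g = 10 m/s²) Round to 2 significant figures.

Energy balance between the two points: ½mv₁² = ½mv₂² + mgh
h = (v₁² − v₂²)/(2g) = (25² − 6.5²)/(2 × 10) = 29.14 m

h = 29 m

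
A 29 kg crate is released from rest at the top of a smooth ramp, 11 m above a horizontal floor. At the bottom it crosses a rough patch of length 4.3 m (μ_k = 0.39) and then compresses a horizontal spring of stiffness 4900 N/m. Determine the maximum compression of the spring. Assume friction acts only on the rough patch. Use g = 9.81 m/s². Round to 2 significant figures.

x = 1.0 m

Initial energy: E₁ = mgh = (29)(9.81)(11) = 3129.4 J
Friction removes W_f = μ_k mg d = (0.39)(29)(9.81)(4.3) = 477.1 J
Energy reaching the spring: E = 3129.4 − 477.1 = 2652.3 J
At max compression ½kx² = E ⇒ x = √(2E/k) = √(2 × 2652.3/4900) = 1.040 m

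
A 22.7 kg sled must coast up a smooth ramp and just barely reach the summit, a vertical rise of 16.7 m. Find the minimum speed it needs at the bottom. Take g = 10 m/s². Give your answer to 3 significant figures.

At the top it is momentarily at rest, so all KE converts to PE: ½mv² = mgh
v = √(2gh) = √(2 × 10 × 16.7) = 18.28 m/s

v = 18.3 m/s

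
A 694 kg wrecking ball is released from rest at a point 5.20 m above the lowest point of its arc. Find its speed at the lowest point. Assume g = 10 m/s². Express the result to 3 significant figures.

Equating total energy at the two states: mgh = ½mv²
v = √(2gh) = √(2 × 10 × 5.20) = √104.00 = 10.20 m/s

v = 10.2 m/s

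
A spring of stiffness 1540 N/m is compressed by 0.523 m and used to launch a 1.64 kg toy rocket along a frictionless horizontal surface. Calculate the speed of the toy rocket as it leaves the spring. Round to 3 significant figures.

v = 16.0 m/s

Conservation of energy: ½kx² = ½mv²
v = x√(k/m) = 0.523 × √(1540/1.64) = 16.03 m/s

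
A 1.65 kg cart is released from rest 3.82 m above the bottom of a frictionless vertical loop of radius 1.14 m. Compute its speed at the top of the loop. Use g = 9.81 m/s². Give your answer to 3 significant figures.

Energy conservation: mgh = ½mv_top² + mg(2r)
v_top² = 2g(h − 2r) = 2(9.81)(3.82 − 2.280) = 30.21
v_top = 5.497 m/s

v = 5.50 m/s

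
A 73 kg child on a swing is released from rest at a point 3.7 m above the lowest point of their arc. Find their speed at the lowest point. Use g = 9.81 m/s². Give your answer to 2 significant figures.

Energy conservation between the two points: mgh = ½mv²
The mass cancels from both sides.
v = √(2gh) = √(2 × 9.81 × 3.7) = √72.594 = 8.520 m/s

v = 8.5 m/s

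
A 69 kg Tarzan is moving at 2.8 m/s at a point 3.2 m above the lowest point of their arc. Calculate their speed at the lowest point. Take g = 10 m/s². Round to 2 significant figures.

v = 8.5 m/s

Energy conservation between the two points: ½mv₀² + mgh = ½mv²
v² = v₀² + 2gh = (2.8)² + 2(10)(3.2) = 71.840
v = √71.840 = 8.476 m/s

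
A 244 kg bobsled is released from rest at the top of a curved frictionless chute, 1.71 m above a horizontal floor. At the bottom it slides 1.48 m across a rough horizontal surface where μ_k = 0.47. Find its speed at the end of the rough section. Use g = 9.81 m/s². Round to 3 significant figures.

Energy bookkeeping (friction removes W_f = μ_k N d):
mgh = ½mv² + μ_k m g d
W_f = μ_k mg d = (0.47)(244)(9.81)(1.48) = 1665 J
½mv² = mgh − W_f = 4093.1 − 1665 = 2428.1 J
v = √(2 × 2428.1/244) = 4.461 m/s

v = 4.46 m/s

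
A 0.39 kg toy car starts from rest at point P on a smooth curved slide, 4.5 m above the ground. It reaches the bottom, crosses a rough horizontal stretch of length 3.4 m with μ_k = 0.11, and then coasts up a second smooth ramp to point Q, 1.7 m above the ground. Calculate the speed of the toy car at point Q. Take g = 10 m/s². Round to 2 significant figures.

v = 7.0 m/s

Energy at P: mgh₁ = (0.39)(10)(4.5) = 17.550 J
Friction loss: W_f = μ_k mg d = 1.459 J
At Q: ½mv² + mgh₂ = mgh₁ − W_f
½mv² = 17.550 − 1.459 − 6.6300 = 9.4614 J
v = √(2 × 9.4614/0.39) = 6.966 m/s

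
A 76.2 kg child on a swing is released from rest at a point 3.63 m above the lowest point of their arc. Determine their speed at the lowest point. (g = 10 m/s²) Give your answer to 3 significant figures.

By conservation of mechanical energy, mgh = ½mv²
v = √(2gh) = √(2 × 10 × 3.63) = √72.600 = 8.521 m/s

v = 8.52 m/s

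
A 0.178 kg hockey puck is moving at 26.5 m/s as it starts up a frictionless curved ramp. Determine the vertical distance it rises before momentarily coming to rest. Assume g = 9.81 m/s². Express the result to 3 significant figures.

h = 35.8 m

Setting KE at the bottom equal to PE gained: ½mv² = mgh
h = v²/(2g) = 26.5²/(2 × 9.81) = 35.79 m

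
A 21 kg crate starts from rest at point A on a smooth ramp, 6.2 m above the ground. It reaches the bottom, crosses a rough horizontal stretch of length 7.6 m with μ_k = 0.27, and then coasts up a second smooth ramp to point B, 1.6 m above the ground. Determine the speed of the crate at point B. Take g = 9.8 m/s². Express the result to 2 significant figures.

v = 7.1 m/s

Energy at A: mgh₁ = (21)(9.8)(6.2) = 1276.0 J
Friction loss: W_f = μ_k mg d = 422.3 J
At B: ½mv² + mgh₂ = mgh₁ − W_f
½mv² = 1276.0 − 422.3 − 329.28 = 524.38 J
v = √(2 × 524.38/21) = 7.067 m/s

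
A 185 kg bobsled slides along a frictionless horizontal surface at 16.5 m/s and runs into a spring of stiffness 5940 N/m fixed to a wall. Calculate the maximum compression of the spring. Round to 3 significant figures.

x = 2.91 m

Conservation of energy between contact and max compression: ½mv² = ½kx²
x = v√(m/k) = 16.5 × √(185/5940) = 2.912 m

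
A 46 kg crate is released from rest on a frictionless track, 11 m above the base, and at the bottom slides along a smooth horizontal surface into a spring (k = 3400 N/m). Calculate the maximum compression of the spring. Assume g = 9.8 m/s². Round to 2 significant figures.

x = 1.7 m

At max compression the crate is momentarily at rest: mgh = ½kx²
x = √(2mgh/k) = √(2 × 46 × 9.8 × 11 / 3400) = 1.708 m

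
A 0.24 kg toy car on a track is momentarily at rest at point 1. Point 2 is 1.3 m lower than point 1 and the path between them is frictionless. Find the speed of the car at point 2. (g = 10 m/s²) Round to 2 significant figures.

Energy conservation between the two points: mgh = ½mv²
v = √(2gh) = √(2 × 10 × 1.3) = √26.000 = 5.099 m/s

v = 5.1 m/s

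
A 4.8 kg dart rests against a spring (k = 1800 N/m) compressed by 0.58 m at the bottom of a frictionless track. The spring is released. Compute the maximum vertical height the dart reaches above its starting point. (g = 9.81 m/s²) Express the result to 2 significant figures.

h = 6.4 m

All spring PE becomes gravitational PE at the highest point: ½kx² = mgh
h = kx²/(2mg) = (1800)(0.58)²/(2 × 4.8 × 9.81) = 6.430 m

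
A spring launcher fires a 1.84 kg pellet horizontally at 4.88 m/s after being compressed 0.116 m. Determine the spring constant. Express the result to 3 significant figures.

Spring PE at full compression equals KE at release: ½kx² = ½mv²
k = mv²/x² = (1.84)(4.88)²/(0.116)² = 3256 N/m

k = 3260 N/m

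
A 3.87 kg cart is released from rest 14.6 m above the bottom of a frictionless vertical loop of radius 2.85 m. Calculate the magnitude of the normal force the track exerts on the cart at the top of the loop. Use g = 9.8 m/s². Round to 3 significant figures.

Energy from release to top (height 2r): mgh = ½mv_top² + mg(2r)
v_top² = 2g(h − 2r) = 2(9.8)(14.6 − 5.700) = 174.44 m²/s²
At the top, both N and weight point toward the centre: N + mg = mv_top²/r
N = m(v_top²/r − g) = 3.87(174.44/2.85 − 9.8) = 198.9 N

N = 199 N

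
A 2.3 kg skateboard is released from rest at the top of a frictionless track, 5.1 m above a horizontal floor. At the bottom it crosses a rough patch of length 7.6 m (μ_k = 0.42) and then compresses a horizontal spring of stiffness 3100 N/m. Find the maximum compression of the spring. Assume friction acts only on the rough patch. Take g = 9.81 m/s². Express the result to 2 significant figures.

x = 0.17 m

Initial energy: E₁ = mgh = (2.3)(9.81)(5.1) = 115.07 J
Friction removes W_f = μ_k mg d = (0.42)(2.3)(9.81)(7.6) = 72.02 J
Energy reaching the spring: E = 115.07 − 72.02 = 43.050 J
At max compression ½kx² = E ⇒ x = √(2E/k) = √(2 × 43.050/3100) = 0.1667 m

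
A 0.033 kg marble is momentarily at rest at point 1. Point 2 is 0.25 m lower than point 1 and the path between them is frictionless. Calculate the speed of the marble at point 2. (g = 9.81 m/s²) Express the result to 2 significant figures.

Energy conservation between the two points: mgh = ½mv²
v = √(2gh) = √(2 × 9.81 × 0.25) = √4.9050 = 2.215 m/s

v = 2.2 m/s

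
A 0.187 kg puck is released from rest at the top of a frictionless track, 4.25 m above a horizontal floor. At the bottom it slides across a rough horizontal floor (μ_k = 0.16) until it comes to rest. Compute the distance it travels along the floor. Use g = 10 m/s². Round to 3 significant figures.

d = 26.6 m

Energy bookkeeping (friction removes W_f = μ_k N d):
At rest all PE has been dissipated by friction: mgh = μ_k m g d
d = h/μ_k = 4.25/0.16 = 26.56 m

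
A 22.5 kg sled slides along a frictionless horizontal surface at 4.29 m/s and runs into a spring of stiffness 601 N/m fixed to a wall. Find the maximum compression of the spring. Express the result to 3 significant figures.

x = 0.830 m

All KE is stored as spring PE at maximum compression: ½mv² = ½kx²
x = v√(m/k) = 4.29 × √(22.5/601) = 0.8301 m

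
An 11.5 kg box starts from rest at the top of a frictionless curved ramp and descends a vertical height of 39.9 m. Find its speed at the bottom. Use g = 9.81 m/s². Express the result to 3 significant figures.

Equating total energy at the two states: mgh = ½mv²
v = √(2gh) = √(2 × 9.81 × 39.9) = √782.84 = 27.98 m/s

v = 28.0 m/s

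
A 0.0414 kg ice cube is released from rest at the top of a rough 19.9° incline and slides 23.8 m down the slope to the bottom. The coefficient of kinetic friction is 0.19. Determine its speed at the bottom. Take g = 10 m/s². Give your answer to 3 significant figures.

Taking the bottom as reference, mgh = ½mv² + μ_k N L with h = L sinθ, N = mg cosθ:
mgh = mgL sinθ = (0.0414)(10)(23.8)sin19.9° = 3.3538 J
W_f = μ_k mg cosθ · L = (0.19)(0.0414)(10)cos19.9°·23.8 = 1.760 J
½mv² = 3.3538 − 1.760 = 1.5935 J
v = √(2 × 1.5935/0.0414) = 8.774 m/s

v = 8.77 m/s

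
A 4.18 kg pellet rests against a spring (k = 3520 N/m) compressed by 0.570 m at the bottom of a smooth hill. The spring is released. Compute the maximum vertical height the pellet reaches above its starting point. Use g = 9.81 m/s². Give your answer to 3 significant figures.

h = 13.9 m

All spring PE becomes gravitational PE at the highest point: ½kx² = mgh
h = kx²/(2mg) = (3520)(0.570)²/(2 × 4.18 × 9.81) = 13.94 m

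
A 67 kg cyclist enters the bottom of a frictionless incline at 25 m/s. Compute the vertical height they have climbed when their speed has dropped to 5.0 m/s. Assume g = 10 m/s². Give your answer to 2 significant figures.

h = 30 m

Energy balance between the two points: ½mv₁² = ½mv₂² + mgh
h = (v₁² − v₂²)/(2g) = (25² − 5.0²)/(2 × 10) = 30.00 m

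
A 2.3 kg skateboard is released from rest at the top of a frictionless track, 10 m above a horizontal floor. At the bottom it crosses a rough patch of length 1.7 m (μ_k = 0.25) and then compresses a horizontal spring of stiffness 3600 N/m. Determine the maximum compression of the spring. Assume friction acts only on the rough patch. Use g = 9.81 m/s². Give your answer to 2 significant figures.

Initial energy: E₁ = mgh = (2.3)(9.81)(10) = 225.63 J
Friction removes W_f = μ_k mg d = (0.25)(2.3)(9.81)(1.7) = 9.589 J
Energy reaching the spring: E = 225.63 − 9.589 = 216.04 J
At max compression ½kx² = E ⇒ x = √(2E/k) = √(2 × 216.04/3600) = 0.3464 m

x = 0.35 m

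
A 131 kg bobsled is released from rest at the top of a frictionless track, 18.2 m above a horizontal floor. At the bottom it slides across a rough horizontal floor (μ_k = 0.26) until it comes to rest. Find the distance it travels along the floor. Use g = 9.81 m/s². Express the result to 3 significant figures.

Energy at the top = energy at the end + work done against friction:
At rest all PE has been dissipated by friction: mgh = μ_k m g d
d = h/μ_k = 18.2/0.26 = 70.00 m

d = 70.0 m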